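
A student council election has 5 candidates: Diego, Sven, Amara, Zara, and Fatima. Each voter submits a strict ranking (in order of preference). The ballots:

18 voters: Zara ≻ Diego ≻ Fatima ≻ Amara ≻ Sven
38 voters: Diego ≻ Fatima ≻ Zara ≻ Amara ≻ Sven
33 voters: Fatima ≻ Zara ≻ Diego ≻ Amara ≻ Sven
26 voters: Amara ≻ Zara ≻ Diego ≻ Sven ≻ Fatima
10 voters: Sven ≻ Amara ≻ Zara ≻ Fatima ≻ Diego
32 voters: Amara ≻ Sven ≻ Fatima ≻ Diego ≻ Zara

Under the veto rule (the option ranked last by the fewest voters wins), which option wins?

Amara

Last-place votes: Diego 10, Sven 89, Amara 0, Zara 32, Fatima 26.
Amara is ranked last by the fewest voters, so Amara wins.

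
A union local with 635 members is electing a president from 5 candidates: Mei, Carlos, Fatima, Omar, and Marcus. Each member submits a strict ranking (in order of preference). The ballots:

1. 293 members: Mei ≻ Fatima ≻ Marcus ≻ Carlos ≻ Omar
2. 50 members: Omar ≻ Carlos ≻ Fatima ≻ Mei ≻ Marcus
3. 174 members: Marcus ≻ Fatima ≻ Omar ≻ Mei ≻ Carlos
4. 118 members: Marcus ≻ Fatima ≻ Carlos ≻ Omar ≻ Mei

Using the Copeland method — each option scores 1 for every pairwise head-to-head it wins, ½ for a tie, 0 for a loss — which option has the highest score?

Mei: beats Carlos and Marcus; loses to Fatima and Omar → score 2.
Carlos: beats Omar; loses to Mei, Fatima, and Marcus → score 1.
Fatima: beats Mei, Carlos, Omar, and Marcus → score 4.
Omar: beats Mei; loses to Carlos, Fatima, and Marcus → score 1.
Marcus: beats Carlos and Omar; loses to Mei and Fatima → score 2.
Fatima has the best pairwise record.

Fatima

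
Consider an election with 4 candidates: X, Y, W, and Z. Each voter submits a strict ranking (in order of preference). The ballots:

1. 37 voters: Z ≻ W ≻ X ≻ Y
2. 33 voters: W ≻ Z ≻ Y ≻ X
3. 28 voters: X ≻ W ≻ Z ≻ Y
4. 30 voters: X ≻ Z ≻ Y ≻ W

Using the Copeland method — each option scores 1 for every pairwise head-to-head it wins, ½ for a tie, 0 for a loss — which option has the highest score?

X: beats Y; loses to W and Z → score 1.
Y: loses to X, W, and Z → score 0.
W: beats X and Y; loses to Z → score 2.
Z: beats X, Y, and W → score 3.
Z has the best pairwise record.

Z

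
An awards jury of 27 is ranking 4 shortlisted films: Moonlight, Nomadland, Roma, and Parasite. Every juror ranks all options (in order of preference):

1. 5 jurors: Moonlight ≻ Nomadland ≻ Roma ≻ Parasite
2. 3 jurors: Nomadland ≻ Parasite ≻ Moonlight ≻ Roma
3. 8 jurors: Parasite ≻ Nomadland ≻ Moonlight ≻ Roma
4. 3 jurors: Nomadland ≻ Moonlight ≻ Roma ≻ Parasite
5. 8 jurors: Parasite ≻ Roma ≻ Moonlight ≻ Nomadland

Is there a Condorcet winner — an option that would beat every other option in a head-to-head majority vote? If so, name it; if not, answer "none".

Parasite

Parasite vs Moonlight: 19–8 for Parasite.
Parasite vs Nomadland: 16–11 for Parasite.
Parasite vs Roma: 19–8 for Parasite.
Parasite beats every other option head-to-head.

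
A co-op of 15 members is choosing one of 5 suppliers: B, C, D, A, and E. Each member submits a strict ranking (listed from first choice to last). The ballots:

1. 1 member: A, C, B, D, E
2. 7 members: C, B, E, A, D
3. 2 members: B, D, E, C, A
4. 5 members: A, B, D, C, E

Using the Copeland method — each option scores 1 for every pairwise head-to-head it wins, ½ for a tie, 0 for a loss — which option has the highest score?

C

B: beats D, A, and E; loses to C → score 3.
C: beats B, D, A, and E → score 4.
D: beats E; loses to B, C, and A → score 1.
A: beats D; loses to B, C, and E → score 1.
E: beats A; loses to B, C, and D → score 1.
C has the best pairwise record.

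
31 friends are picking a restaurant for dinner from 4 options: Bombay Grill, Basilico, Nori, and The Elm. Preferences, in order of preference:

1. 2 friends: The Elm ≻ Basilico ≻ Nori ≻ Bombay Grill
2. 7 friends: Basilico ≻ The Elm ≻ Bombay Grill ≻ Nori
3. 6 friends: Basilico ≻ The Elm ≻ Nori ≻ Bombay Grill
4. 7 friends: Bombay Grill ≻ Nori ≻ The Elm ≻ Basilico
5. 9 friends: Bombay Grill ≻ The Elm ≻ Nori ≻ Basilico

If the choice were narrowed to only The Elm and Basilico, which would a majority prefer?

The Elm

Voters preferring The Elm to Basilico: 18; preferring Basilico to The Elm: 13.
The Elm wins the head-to-head.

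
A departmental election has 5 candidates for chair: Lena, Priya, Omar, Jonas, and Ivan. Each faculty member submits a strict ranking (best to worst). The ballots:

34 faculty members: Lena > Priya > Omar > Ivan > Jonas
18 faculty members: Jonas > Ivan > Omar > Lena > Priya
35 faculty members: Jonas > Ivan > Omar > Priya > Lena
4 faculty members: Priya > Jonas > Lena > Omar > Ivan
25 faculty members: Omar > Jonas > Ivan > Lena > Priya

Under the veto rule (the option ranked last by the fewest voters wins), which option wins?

Last-place votes: Lena 35, Priya 43, Omar 0, Jonas 34, Ivan 4.
Omar is ranked last by the fewest voters, so Omar wins.

Omar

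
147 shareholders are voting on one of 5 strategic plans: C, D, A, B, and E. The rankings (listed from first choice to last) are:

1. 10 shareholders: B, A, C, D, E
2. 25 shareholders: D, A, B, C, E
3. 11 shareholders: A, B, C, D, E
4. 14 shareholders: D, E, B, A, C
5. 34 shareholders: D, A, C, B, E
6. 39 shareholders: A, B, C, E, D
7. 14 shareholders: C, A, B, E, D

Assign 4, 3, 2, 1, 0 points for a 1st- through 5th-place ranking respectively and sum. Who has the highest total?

A

C: 10·2 + 25·1 + 11·2 + 14·0 + 34·2 + 39·2 + 14·4 = 269
D: 10·1 + 25·4 + 11·1 + 14·4 + 34·4 + 39·0 + 14·0 = 313
A: 10·3 + 25·3 + 11·4 + 14·1 + 34·3 + 39·4 + 14·3 = 463
B: 10·4 + 25·2 + 11·3 + 14·2 + 34·1 + 39·3 + 14·2 = 330
E: 10·0 + 25·0 + 11·0 + 14·3 + 34·0 + 39·1 + 14·1 = 95
A has the highest Borda score (463).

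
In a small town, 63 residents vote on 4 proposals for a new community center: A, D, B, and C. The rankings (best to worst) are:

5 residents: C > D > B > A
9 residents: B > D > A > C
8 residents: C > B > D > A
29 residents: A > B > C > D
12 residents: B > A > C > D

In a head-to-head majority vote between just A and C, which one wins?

A

Voters preferring A to C: 50; preferring C to A: 13.
A wins the head-to-head.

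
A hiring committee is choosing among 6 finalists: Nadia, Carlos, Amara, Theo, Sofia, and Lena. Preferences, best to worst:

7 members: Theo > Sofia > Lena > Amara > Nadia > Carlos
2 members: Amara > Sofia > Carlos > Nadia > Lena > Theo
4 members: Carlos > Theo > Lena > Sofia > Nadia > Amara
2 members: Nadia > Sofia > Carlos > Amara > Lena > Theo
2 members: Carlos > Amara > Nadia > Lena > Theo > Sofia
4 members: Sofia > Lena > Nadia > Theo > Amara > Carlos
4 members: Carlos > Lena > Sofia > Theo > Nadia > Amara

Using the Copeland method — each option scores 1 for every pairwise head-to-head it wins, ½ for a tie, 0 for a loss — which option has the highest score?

Nadia: beats Carlos and Amara; loses to Theo, Sofia, and Lena → score 2.
Carlos: beats Theo and Lena; loses to Nadia, Amara, and Sofia → score 2.
Amara: beats Carlos; loses to Nadia, Theo, Sofia, and Lena → score 1.
Theo: beats Nadia, Amara, and Sofia; loses to Carlos and Lena → score 3.
Sofia: beats Nadia, Carlos, Amara, and Lena; loses to Theo → score 4.
Lena: beats Nadia, Amara, and Theo; loses to Carlos and Sofia → score 3.
Sofia has the best pairwise record.

Sofia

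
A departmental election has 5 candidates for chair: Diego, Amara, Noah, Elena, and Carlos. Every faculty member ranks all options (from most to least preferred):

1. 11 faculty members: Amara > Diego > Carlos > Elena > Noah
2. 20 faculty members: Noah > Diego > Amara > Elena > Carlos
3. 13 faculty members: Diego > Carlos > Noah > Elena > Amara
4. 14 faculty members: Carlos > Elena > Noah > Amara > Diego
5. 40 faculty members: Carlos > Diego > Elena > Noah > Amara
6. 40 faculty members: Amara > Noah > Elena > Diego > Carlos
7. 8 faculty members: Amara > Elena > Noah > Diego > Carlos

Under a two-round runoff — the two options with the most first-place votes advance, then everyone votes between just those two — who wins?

Amara

Round 1 first-place votes: Diego 13, Amara 59, Noah 20, Elena 0, Carlos 54.
Amara and Carlos advance.
Runoff: Amara is preferred to Carlos by 79 voters; Carlos by 67.
Amara wins the runoff.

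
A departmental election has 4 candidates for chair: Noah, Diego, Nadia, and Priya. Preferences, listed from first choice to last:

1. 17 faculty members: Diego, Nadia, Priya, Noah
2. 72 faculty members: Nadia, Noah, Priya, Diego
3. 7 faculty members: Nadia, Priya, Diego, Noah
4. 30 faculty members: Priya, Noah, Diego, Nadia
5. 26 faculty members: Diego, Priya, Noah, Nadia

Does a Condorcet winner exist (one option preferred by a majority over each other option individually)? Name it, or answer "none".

Nadia

Nadia vs Noah: 96–56 for Nadia.
Nadia vs Diego: 79–73 for Nadia.
Nadia vs Priya: 96–56 for Nadia.
Nadia beats every other option head-to-head.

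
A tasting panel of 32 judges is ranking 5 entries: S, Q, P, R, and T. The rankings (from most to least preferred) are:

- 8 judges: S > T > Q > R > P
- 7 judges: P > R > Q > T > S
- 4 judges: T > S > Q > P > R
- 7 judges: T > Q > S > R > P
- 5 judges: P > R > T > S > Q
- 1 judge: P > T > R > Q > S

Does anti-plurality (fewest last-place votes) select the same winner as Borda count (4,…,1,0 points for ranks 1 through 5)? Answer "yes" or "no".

yes

Anti-plurality — last-place votes: S 8, Q 5, P 15, R 4, T 0. Winner: T.
Borda — scores: S 63, Q 60, P 56, R 53, T 88. Winner: T.
The two methods agree.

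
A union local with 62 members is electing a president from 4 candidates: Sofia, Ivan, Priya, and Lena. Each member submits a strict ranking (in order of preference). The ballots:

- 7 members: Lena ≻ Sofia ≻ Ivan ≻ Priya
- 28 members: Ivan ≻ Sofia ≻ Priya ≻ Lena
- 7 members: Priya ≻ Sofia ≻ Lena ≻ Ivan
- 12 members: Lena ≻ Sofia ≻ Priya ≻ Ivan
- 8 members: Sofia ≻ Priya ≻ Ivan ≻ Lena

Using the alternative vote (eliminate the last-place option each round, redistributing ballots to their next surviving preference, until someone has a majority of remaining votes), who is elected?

Round 1: Sofia 8, Ivan 28, Priya 7, Lena 19. Eliminate Priya.
Round 2: Sofia 15, Ivan 28, Lena 19. Eliminate Sofia.
Round 3: Ivan 36, Lena 26. Ivan has a majority.

Ivan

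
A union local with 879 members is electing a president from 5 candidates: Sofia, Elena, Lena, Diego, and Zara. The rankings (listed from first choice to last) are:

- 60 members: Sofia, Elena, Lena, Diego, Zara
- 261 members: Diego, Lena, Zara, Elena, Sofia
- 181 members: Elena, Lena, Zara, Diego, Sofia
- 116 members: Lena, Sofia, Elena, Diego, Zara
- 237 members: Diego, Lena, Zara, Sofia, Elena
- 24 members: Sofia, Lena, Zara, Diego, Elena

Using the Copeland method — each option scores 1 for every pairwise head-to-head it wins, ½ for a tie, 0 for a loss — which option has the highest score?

Diego

Sofia: loses to Elena, Lena, Diego, and Zara → score 0.
Elena: beats Sofia; loses to Lena, Diego, and Zara → score 1.
Lena: beats Sofia, Elena, and Zara; loses to Diego → score 3.
Diego: beats Sofia, Elena, Lena, and Zara → score 4.
Zara: beats Sofia and Elena; loses to Lena and Diego → score 2.
Diego has the best pairwise record.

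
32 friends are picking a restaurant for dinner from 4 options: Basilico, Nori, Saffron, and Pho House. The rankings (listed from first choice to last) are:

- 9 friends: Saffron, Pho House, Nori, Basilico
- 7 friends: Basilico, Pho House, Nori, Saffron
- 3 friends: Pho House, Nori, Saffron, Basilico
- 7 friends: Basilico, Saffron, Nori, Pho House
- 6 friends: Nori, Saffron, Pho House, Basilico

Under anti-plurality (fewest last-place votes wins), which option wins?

Last-place votes: Basilico 18, Nori 0, Saffron 7, Pho House 7.
Nori is ranked last by the fewest voters, so Nori wins.

Nori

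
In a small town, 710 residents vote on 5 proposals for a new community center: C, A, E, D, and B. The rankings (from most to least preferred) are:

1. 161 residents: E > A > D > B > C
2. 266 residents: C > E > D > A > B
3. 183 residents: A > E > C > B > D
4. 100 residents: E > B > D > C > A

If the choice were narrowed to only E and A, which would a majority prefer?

Voters preferring E to A: 527; preferring A to E: 183.
E wins the head-to-head.

E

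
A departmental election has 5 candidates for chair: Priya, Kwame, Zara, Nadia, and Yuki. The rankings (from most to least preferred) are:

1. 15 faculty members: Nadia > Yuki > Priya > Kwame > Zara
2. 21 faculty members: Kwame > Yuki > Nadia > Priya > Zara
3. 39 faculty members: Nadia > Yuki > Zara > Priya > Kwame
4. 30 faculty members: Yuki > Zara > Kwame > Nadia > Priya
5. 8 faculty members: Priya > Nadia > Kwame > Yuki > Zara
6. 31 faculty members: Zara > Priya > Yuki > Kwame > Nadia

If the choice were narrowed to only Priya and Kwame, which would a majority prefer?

Voters preferring Priya to Kwame: 93; preferring Kwame to Priya: 51.
Priya wins the head-to-head.

Priya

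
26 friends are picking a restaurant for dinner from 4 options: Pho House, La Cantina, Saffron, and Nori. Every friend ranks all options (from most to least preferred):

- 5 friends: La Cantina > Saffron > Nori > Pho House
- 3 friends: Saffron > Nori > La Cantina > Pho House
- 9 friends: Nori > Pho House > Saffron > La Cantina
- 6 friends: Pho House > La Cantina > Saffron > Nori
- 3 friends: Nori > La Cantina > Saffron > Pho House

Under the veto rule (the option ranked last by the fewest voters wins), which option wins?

Last-place votes: Pho House 11, La Cantina 9, Saffron 0, Nori 6.
Saffron is ranked last by the fewest voters, so Saffron wins.

Saffron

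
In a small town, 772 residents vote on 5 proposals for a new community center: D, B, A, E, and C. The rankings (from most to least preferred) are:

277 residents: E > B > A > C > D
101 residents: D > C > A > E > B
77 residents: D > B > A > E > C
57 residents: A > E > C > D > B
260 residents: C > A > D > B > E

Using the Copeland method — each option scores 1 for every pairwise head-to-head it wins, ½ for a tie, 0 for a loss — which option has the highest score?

A

D: beats B and E; loses to A and C → score 2.
B: loses to D, A, E, and C → score 0.
A: beats D, B, E, and C → score 4.
E: beats B and C; loses to D and A → score 2.
C: beats D and B; loses to A and E → score 2.
A has the best pairwise record.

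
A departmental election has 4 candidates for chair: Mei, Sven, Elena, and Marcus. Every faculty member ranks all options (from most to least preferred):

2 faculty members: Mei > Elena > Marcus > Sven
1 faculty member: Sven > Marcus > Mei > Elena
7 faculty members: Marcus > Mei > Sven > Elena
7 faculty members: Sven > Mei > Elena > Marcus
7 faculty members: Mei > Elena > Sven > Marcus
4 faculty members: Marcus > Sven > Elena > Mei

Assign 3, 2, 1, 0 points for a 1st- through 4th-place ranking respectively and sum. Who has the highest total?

Mei

Mei: 2·3 + 1·1 + 7·2 + 7·2 + 7·3 + 4·0 = 56
Sven: 2·0 + 1·3 + 7·1 + 7·3 + 7·1 + 4·2 = 46
Elena: 2·2 + 1·0 + 7·0 + 7·1 + 7·2 + 4·1 = 29
Marcus: 2·1 + 1·2 + 7·3 + 7·0 + 7·0 + 4·3 = 37
Mei has the highest Borda score (56).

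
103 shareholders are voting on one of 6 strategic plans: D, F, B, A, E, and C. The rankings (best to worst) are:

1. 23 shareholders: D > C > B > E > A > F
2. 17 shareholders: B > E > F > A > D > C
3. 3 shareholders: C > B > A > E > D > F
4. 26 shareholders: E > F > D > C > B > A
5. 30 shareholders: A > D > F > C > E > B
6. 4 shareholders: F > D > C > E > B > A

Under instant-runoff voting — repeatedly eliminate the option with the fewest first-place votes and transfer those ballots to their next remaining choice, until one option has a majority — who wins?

E

Round 1: D 23, F 4, B 17, A 30, E 26, C 3. Eliminate C.
Round 2: D 23, F 4, B 20, A 30, E 26. Eliminate F.
Round 3: D 27, B 20, A 30, E 26. Eliminate B.
Round 4: D 27, A 33, E 43. Eliminate D.
Round 5: A 33, E 70. E has a majority.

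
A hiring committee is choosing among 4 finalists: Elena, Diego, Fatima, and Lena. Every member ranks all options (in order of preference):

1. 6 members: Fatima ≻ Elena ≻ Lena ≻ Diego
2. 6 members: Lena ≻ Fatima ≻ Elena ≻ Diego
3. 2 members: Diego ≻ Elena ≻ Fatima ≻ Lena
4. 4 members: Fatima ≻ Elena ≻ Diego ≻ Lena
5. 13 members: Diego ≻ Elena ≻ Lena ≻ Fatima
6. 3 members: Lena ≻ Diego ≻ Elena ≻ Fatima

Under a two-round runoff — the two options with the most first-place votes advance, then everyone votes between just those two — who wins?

Diego

Round 1 first-place votes: Elena 0, Diego 15, Fatima 10, Lena 9.
Diego and Fatima advance.
Runoff: Diego is preferred to Fatima by 18 voters; Fatima by 16.
Diego wins the runoff.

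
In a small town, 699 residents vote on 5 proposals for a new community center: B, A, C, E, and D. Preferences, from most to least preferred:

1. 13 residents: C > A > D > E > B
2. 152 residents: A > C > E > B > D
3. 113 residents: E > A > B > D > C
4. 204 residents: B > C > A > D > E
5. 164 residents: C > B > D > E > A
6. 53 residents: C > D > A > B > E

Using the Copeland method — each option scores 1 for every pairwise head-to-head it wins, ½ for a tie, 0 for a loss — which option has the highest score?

B: beats A, E, and D; loses to C → score 3.
A: beats E and D; loses to B and C → score 2.
C: beats B, A, E, and D → score 4.
E: loses to B, A, C, and D → score 0.
D: beats E; loses to B, A, and C → score 1.
C has the best pairwise record.

C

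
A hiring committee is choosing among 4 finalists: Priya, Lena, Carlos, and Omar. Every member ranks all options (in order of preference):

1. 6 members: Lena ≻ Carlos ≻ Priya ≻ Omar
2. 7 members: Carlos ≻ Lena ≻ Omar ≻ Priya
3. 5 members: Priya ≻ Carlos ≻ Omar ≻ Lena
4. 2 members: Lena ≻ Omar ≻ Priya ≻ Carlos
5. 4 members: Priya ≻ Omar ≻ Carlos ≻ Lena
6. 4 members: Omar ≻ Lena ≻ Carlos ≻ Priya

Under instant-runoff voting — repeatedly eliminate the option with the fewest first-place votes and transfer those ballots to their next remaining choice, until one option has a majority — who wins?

Round 1: Priya 9, Lena 8, Carlos 7, Omar 4. Eliminate Omar.
Round 2: Priya 9, Lena 12, Carlos 7. Eliminate Carlos.
Round 3: Priya 9, Lena 19. Lena has a majority.

Lena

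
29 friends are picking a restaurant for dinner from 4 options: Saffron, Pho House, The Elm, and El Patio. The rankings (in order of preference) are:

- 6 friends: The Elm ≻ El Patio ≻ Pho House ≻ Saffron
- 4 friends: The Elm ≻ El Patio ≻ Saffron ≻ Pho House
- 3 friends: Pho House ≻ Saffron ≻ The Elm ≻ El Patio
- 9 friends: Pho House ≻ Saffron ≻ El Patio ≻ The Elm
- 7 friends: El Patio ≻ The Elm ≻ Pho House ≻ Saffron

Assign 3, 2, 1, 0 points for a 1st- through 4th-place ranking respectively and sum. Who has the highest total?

Saffron: 6·0 + 4·1 + 3·2 + 9·2 + 7·0 = 28
Pho House: 6·1 + 4·0 + 3·3 + 9·3 + 7·1 = 49
The Elm: 6·3 + 4·3 + 3·1 + 9·0 + 7·2 = 47
El Patio: 6·2 + 4·2 + 3·0 + 9·1 + 7·3 = 50
El Patio has the highest Borda score (50).

El Patio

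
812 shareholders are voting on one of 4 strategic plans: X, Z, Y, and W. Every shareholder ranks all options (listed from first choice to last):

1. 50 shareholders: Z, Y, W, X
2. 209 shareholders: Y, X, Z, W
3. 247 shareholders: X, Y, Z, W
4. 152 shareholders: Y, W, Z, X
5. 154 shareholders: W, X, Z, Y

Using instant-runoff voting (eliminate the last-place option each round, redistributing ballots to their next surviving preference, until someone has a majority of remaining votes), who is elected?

Round 1: X 247, Z 50, Y 361, W 154. Eliminate Z.
Round 2: X 247, Y 411, W 154. Y has a majority.

Y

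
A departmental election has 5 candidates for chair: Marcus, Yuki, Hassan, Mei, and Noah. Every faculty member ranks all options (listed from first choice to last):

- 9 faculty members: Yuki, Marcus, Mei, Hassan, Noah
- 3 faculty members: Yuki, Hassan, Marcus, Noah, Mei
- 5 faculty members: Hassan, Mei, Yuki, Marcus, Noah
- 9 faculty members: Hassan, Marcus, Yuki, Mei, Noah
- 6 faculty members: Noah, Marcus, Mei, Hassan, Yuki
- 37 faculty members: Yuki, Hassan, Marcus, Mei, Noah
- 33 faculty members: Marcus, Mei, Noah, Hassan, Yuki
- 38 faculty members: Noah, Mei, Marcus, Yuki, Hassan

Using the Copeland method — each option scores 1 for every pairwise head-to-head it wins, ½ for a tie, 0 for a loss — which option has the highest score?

Marcus

Marcus: beats Yuki, Hassan, Mei, and Noah → score 4.
Yuki: beats Hassan; loses to Marcus, Mei, and Noah → score 1.
Hassan: loses to Marcus, Yuki, Mei, and Noah → score 0.
Mei: beats Yuki, Hassan, and Noah; loses to Marcus → score 3.
Noah: beats Yuki and Hassan; loses to Marcus and Mei → score 2.
Marcus has the best pairwise record.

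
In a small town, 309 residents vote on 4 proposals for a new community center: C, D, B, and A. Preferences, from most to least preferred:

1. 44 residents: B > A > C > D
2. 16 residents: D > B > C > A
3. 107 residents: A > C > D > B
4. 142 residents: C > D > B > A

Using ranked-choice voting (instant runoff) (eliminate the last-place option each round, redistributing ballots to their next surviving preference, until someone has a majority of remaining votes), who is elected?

Round 1: C 142, D 16, B 44, A 107. Eliminate D.
Round 2: C 142, B 60, A 107. Eliminate B.
Round 3: C 158, A 151. C has a majority.

C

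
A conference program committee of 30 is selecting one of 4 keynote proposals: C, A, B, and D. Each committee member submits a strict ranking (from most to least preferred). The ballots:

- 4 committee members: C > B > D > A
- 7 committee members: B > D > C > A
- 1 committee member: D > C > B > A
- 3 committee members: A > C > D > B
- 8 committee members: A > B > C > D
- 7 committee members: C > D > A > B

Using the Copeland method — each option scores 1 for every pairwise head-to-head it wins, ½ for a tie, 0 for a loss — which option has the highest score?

C

C: beats A and D; ties B → score 2.5.
A: beats B; loses to C and D → score 1.
B: beats D; ties C; loses to A → score 1.5.
D: beats A; loses to C and B → score 1.
C has the best pairwise record.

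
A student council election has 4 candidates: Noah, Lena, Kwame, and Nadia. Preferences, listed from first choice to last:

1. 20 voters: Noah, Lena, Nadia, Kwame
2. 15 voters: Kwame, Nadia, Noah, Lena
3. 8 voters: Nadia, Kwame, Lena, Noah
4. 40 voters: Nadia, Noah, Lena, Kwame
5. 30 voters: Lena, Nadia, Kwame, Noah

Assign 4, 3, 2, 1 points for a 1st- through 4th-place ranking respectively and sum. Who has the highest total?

Noah: 20·4 + 15·2 + 8·1 + 40·3 + 30·1 = 268
Lena: 20·3 + 15·1 + 8·2 + 40·2 + 30·4 = 291
Kwame: 20·1 + 15·4 + 8·3 + 40·1 + 30·2 = 204
Nadia: 20·2 + 15·3 + 8·4 + 40·4 + 30·3 = 367
Nadia has the highest Borda score (367).

Nadia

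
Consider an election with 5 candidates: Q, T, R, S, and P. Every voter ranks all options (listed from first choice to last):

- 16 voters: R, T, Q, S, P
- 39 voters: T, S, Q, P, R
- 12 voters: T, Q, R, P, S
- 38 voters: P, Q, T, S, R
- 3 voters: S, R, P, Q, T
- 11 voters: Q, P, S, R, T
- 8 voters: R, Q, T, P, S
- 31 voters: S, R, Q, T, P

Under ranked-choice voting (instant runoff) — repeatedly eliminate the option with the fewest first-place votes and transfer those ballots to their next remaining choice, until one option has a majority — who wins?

T

Round 1: Q 11, T 51, R 24, S 34, P 38. Eliminate Q.
Round 2: T 51, R 24, S 34, P 49. Eliminate R.
Round 3: T 75, S 34, P 49. Eliminate S.
Round 4: T 106, P 52. T has a majority.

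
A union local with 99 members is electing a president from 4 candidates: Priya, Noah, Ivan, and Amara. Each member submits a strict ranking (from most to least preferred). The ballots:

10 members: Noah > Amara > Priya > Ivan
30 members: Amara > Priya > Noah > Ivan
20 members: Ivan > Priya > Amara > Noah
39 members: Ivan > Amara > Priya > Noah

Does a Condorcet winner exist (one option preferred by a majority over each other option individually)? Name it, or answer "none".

Ivan

Ivan vs Priya: 59–40 for Ivan.
Ivan vs Noah: 59–40 for Ivan.
Ivan vs Amara: 59–40 for Ivan.
Ivan beats every other option head-to-head.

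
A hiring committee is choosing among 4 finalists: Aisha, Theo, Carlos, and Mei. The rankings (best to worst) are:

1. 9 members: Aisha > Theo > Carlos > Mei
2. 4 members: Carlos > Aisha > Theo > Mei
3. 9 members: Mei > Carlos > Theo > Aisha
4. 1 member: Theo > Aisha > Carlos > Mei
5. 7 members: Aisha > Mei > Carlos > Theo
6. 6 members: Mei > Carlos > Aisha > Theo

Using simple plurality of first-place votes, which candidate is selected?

First-place votes: Aisha 16, Theo 1, Carlos 4, Mei 15.
Aisha has the most first-place votes.

Aisha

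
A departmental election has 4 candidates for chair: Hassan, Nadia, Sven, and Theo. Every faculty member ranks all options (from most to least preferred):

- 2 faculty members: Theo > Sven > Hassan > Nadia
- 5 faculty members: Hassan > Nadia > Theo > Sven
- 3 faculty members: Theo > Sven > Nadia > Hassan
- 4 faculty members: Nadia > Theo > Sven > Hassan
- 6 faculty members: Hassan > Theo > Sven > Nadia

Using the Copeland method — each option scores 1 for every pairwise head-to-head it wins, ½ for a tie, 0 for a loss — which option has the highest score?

Hassan: beats Nadia, Sven, and Theo → score 3.
Nadia: loses to Hassan, Sven, and Theo → score 0.
Sven: beats Nadia; loses to Hassan and Theo → score 1.
Theo: beats Nadia and Sven; loses to Hassan → score 2.
Hassan has the best pairwise record.

Hassan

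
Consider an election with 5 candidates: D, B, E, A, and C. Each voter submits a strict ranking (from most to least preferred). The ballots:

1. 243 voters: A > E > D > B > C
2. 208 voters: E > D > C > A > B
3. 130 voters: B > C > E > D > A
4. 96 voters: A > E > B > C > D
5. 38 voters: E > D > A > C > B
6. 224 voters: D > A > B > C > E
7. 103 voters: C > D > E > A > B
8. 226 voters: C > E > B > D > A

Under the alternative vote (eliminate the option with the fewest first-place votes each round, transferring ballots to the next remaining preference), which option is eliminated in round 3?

Round 1: D 224, B 130, E 246, A 339, C 329. Eliminate B.
Round 2: D 224, E 246, A 339, C 459. Eliminate D.
Round 3: E 246, A 563, C 459. Eliminate E.

E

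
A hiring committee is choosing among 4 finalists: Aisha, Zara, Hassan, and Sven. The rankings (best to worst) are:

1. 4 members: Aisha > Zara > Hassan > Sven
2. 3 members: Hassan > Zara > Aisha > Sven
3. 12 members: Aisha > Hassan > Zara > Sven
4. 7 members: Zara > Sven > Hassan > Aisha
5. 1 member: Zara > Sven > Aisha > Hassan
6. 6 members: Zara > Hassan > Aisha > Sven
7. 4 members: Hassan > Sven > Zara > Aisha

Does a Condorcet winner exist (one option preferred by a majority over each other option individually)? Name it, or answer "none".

Hassan

Hassan vs Aisha: 20–17 for Hassan.
Hassan vs Zara: 19–18 for Hassan.
Hassan vs Sven: 29–8 for Hassan.
Hassan beats every other option head-to-head.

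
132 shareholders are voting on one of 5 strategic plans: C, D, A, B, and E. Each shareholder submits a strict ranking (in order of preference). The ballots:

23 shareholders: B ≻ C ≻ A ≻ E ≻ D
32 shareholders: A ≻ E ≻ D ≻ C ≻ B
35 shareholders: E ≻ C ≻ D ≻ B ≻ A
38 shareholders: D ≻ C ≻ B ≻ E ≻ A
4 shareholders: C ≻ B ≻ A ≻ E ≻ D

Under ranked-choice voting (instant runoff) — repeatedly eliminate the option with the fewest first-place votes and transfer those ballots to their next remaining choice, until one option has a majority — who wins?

D

Round 1: C 4, D 38, A 32, B 23, E 35. Eliminate C.
Round 2: D 38, A 32, B 27, E 35. Eliminate B.
Round 3: D 38, A 59, E 35. Eliminate E.
Round 4: D 73, A 59. D has a majority.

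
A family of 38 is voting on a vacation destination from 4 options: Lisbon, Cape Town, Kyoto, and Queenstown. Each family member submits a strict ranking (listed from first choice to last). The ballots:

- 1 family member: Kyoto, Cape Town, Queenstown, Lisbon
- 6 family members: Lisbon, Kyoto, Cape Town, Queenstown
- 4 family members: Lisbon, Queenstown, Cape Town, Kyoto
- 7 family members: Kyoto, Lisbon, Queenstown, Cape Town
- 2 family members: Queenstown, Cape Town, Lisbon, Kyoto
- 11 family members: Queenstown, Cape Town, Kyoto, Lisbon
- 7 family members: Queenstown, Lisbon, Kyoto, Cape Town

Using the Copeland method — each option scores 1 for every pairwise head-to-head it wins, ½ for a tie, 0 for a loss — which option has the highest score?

Lisbon: beats Cape Town; ties Kyoto; loses to Queenstown → score 1.5.
Cape Town: loses to Lisbon, Kyoto, and Queenstown → score 0.
Kyoto: beats Cape Town; ties Lisbon; loses to Queenstown → score 1.5.
Queenstown: beats Lisbon, Cape Town, and Kyoto → score 3.
Queenstown has the best pairwise record.

Queenstown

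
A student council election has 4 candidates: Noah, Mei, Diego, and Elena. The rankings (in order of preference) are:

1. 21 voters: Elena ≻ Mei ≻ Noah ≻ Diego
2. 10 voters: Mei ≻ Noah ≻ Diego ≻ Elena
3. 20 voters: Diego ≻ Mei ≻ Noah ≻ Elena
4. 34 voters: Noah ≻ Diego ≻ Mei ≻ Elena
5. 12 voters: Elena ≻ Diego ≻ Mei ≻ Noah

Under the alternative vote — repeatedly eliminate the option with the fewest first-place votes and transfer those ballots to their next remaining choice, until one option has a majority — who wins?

Round 1: Noah 34, Mei 10, Diego 20, Elena 33. Eliminate Mei.
Round 2: Noah 44, Diego 20, Elena 33. Eliminate Diego.
Round 3: Noah 64, Elena 33. Noah has a majority.

Noah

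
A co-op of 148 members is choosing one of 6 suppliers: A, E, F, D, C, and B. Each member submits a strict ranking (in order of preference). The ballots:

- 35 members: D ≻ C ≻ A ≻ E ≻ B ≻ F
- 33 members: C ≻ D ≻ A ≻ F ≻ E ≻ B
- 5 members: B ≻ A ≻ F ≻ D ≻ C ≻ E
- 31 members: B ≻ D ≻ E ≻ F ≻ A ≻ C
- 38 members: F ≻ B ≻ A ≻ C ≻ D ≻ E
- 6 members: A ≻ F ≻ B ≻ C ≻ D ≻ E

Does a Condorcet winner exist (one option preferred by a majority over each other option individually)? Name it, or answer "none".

none

Checking pairwise contests:
D beats A 99–49.
A beats E 117–31.
A beats F 79–69.
C beats D 77–71.
A beats C 80–68.
F beats B 77–71.
Every option loses at least one head-to-head, so there is no Condorcet winner.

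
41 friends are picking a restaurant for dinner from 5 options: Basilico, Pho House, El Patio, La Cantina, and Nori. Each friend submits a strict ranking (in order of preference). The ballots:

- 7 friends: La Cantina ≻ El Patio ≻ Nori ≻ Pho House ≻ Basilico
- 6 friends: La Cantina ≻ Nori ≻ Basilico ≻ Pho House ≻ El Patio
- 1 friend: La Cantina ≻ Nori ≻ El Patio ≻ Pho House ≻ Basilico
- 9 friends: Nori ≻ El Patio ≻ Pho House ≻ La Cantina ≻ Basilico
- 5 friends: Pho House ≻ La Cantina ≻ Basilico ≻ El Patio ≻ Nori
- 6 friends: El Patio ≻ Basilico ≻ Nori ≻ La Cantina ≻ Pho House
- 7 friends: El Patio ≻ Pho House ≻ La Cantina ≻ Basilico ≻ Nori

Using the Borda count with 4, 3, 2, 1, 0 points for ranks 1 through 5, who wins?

El Patio

Basilico: 7·0 + 6·2 + 1·0 + 9·0 + 5·2 + 6·3 + 7·1 = 47
Pho House: 7·1 + 6·1 + 1·1 + 9·2 + 5·4 + 6·0 + 7·3 = 73
El Patio: 7·3 + 6·0 + 1·2 + 9·3 + 5·1 + 6·4 + 7·4 = 107
La Cantina: 7·4 + 6·4 + 1·4 + 9·1 + 5·3 + 6·1 + 7·2 = 100
Nori: 7·2 + 6·3 + 1·3 + 9·4 + 5·0 + 6·2 + 7·0 = 83
El Patio has the highest Borda score (107).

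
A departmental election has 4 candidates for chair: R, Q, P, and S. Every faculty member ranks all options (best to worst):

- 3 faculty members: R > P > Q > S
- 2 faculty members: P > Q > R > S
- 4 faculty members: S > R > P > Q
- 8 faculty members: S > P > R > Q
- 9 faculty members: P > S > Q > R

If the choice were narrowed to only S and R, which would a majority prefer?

S

Voters preferring S to R: 21; preferring R to S: 5.
S wins the head-to-head.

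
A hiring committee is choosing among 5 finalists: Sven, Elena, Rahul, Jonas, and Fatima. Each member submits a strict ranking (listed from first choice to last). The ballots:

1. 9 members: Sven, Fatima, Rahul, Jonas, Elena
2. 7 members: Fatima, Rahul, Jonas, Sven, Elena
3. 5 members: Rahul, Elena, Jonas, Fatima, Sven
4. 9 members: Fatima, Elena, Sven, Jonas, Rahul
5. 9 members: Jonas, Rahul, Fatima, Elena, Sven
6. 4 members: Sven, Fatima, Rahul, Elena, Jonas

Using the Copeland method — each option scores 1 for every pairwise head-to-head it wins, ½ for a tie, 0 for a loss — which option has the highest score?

Fatima

Sven: beats Rahul and Jonas; loses to Elena and Fatima → score 2.
Elena: beats Sven; loses to Rahul, Jonas, and Fatima → score 1.
Rahul: beats Elena and Jonas; loses to Sven and Fatima → score 2.
Jonas: beats Elena; loses to Sven, Rahul, and Fatima → score 1.
Fatima: beats Sven, Elena, Rahul, and Jonas → score 4.
Fatima has the best pairwise record.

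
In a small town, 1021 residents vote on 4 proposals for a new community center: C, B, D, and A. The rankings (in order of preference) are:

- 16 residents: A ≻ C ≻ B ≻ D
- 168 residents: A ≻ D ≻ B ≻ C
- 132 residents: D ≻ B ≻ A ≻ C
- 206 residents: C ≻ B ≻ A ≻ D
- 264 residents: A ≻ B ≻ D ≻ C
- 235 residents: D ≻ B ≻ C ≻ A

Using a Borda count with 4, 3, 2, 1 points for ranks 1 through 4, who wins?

B

C: 16·3 + 168·1 + 132·1 + 206·4 + 264·1 + 235·2 = 1906
B: 16·2 + 168·2 + 132·3 + 206·3 + 264·3 + 235·3 = 2879
D: 16·1 + 168·3 + 132·4 + 206·1 + 264·2 + 235·4 = 2722
A: 16·4 + 168·4 + 132·2 + 206·2 + 264·4 + 235·1 = 2703
B has the highest Borda score (2879).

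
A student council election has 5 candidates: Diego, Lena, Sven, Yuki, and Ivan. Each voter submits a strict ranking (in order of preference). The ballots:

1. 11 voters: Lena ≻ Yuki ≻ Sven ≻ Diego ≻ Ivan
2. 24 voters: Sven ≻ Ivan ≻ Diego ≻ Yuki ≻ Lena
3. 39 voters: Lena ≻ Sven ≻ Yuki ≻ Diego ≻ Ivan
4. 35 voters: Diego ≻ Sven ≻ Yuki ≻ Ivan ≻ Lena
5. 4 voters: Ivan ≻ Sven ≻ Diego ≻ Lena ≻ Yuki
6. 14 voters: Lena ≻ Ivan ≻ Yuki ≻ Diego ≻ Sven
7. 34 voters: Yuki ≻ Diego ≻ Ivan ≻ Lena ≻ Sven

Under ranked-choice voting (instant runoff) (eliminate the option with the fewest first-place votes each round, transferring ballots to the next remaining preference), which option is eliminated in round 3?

Round 1: Diego 35, Lena 64, Sven 24, Yuki 34, Ivan 4. Eliminate Ivan.
Round 2: Diego 35, Lena 64, Sven 28, Yuki 34. Eliminate Sven.
Round 3: Diego 63, Lena 64, Yuki 34. Eliminate Yuki.

Yuki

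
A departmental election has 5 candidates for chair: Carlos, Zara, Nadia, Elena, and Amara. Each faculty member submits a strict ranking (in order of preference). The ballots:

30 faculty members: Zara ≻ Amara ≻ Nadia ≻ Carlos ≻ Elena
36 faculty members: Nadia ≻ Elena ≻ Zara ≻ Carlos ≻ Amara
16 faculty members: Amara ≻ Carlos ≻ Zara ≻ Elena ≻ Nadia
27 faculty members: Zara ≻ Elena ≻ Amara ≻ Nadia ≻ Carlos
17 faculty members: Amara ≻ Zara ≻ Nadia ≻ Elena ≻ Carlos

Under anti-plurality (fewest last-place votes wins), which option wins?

Zara

Last-place votes: Carlos 44, Zara 0, Nadia 16, Elena 30, Amara 36.
Zara is ranked last by the fewest voters, so Zara wins.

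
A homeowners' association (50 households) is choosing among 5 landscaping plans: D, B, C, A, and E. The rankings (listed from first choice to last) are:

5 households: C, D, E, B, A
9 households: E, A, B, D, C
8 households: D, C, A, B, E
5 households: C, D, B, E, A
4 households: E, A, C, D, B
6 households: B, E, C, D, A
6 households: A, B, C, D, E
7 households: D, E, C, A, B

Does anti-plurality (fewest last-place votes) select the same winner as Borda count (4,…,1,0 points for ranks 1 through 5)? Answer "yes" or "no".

yes

Anti-plurality — last-place votes: D 0, B 11, C 9, A 16, E 14. Winner: D.
Borda — scores: D 115, B 83, C 110, A 86, E 106. Winner: D.
The two methods agree.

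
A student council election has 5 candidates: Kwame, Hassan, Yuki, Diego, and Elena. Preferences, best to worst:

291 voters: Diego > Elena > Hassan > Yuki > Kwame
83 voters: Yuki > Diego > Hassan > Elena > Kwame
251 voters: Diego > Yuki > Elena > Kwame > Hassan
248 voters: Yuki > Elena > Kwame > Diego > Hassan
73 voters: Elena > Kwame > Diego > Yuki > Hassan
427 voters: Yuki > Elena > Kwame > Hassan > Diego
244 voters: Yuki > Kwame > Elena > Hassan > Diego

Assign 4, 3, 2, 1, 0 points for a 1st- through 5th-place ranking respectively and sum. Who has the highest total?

Yuki

Kwame: 291·0 + 83·0 + 251·1 + 248·2 + 73·3 + 427·2 + 244·3 = 2552
Hassan: 291·2 + 83·2 + 251·0 + 248·0 + 73·0 + 427·1 + 244·1 = 1419
Yuki: 291·1 + 83·4 + 251·3 + 248·4 + 73·1 + 427·4 + 244·4 = 5125
Diego: 291·4 + 83·3 + 251·4 + 248·1 + 73·2 + 427·0 + 244·0 = 2811
Elena: 291·3 + 83·1 + 251·2 + 248·3 + 73·4 + 427·3 + 244·2 = 4263
Yuki has the highest Borda score (5125).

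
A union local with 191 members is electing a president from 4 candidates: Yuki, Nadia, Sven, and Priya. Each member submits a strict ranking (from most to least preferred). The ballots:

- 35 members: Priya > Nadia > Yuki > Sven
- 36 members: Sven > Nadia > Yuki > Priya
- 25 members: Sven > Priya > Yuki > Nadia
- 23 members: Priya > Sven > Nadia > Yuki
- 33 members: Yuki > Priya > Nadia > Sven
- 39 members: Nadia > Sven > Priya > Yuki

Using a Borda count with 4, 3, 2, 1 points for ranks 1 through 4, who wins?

Priya

Yuki: 35·2 + 36·2 + 25·2 + 23·1 + 33·4 + 39·1 = 386
Nadia: 35·3 + 36·3 + 25·1 + 23·2 + 33·2 + 39·4 = 506
Sven: 35·1 + 36·4 + 25·4 + 23·3 + 33·1 + 39·3 = 498
Priya: 35·4 + 36·1 + 25·3 + 23·4 + 33·3 + 39·2 = 520
Priya has the highest Borda score (520).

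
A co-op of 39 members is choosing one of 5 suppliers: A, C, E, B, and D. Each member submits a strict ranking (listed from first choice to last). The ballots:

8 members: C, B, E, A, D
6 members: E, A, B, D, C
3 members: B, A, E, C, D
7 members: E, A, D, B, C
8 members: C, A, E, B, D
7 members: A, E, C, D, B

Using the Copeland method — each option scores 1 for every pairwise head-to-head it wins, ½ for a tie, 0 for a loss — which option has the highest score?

E

A: beats C, B, and D; loses to E → score 3.
C: beats B and D; loses to A and E → score 2.
E: beats A, C, B, and D → score 4.
B: beats D; loses to A, C, and E → score 1.
D: loses to A, C, E, and B → score 0.
E has the best pairwise record.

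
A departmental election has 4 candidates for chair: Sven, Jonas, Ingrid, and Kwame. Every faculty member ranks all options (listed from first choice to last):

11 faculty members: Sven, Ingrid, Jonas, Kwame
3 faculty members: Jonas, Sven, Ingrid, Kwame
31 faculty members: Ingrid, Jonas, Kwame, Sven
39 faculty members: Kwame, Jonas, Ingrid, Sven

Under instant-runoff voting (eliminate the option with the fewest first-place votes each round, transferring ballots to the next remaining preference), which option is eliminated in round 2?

Round 1: Sven 11, Jonas 3, Ingrid 31, Kwame 39. Eliminate Jonas.
Round 2: Sven 14, Ingrid 31, Kwame 39. Eliminate Sven.

Sven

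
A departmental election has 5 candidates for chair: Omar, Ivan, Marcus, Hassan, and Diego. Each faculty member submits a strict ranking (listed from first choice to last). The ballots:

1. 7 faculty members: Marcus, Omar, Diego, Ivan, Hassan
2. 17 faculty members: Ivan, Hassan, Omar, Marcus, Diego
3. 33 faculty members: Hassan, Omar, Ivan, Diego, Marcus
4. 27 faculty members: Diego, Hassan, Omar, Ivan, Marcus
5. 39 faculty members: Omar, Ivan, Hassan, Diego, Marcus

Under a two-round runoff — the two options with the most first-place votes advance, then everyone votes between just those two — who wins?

Round 1 first-place votes: Omar 39, Ivan 17, Marcus 7, Hassan 33, Diego 27.
Omar and Hassan advance.
Runoff: Omar is preferred to Hassan by 46 voters; Hassan by 77.
Hassan wins the runoff.

Hassan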